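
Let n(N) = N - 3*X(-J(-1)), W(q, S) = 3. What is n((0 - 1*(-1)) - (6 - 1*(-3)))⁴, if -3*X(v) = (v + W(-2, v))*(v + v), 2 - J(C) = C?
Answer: 4096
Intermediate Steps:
J(C) = 2 - C
X(v) = -2*v*(3 + v)/3 (X(v) = -(v + 3)*(v + v)/3 = -(3 + v)*2*v/3 = -2*v*(3 + v)/3)
n(N) = N (n(N) = N - (-2)*(-(2 - 1*(-1)))*(3 - (2 - 1*(-1))) = N - (-2)*(-(2 + 1))*(3 - (2 + 1)) = N - (-2)*(-1*3)*(3 - 1*3) = N - (-2)*(-3)*(3 - 3) = N - (-2)*(-3)*0 = N - 3*0 = N + 0 = N)
n((0 - 1*(-1)) - (6 - 1*(-3)))⁴ = ((0 - 1*(-1)) - (6 - 1*(-3)))⁴ = ((0 + 1) - (6 + 3))⁴ = (1 - 1*9)⁴ = (1 - 9)⁴ = (-8)⁴ = 4096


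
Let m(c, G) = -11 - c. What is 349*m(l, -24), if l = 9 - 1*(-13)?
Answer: -11517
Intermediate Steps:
l = 22 (l = 9 + 13 = 22)
349*m(l, -24) = 349*(-11 - 1*22) = 349*(-11 - 22) = 349*(-33) = -11517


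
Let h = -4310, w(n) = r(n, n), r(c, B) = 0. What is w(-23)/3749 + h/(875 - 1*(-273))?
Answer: -2155/574 ≈ -3.7544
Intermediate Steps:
w(n) = 0
w(-23)/3749 + h/(875 - 1*(-273)) = 0/3749 - 4310/(875 - 1*(-273)) = 0*(1/3749) - 4310/(875 + 273) = 0 - 4310/1148 = 0 - 4310*1/1148 = 0 - 2155/574 = -2155/574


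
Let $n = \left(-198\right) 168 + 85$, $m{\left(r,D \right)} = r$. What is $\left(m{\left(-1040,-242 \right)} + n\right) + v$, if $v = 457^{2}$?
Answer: $174630$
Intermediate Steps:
$n = -33179$ ($n = -33264 + 85 = -33179$)
$v = 208849$
$\left(m{\left(-1040,-242 \right)} + n\right) + v = \left(-1040 - 33179\right) + 208849 = -34219 + 208849 = 174630$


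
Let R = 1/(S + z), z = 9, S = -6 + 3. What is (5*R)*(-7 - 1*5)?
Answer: -10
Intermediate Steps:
S = -3
R = ⅙ (R = 1/(-3 + 9) = 1/6 = ⅙ ≈ 0.16667)
(5*R)*(-7 - 1*5) = (5*(⅙))*(-7 - 1*5) = 5*(-7 - 5)/6 = (⅚)*(-12) = -10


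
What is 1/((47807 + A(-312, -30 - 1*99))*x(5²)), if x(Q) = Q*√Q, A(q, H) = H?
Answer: 1/5959750 ≈ 1.6779e-7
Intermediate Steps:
x(Q) = Q^(3/2)
1/((47807 + A(-312, -30 - 1*99))*x(5²)) = 1/((47807 + (-30 - 1*99))*((5²)^(3/2))) = 1/((47807 + (-30 - 99))*(25^(3/2))) = 1/((47807 - 129)*125) = (1/125)/47678 = (1/47678)*(1/125) = 1/5959750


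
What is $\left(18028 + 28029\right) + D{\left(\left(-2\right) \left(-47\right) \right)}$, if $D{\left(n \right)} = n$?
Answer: $46151$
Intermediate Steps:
$\left(18028 + 28029\right) + D{\left(\left(-2\right) \left(-47\right) \right)} = \left(18028 + 28029\right) - -94 = 46057 + 94 = 46151$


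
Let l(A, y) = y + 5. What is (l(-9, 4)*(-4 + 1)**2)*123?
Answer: 9963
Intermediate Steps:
l(A, y) = 5 + y
(l(-9, 4)*(-4 + 1)**2)*123 = ((5 + 4)*(-4 + 1)**2)*123 = (9*(-3)**2)*123 = (9*9)*123 = 81*123 = 9963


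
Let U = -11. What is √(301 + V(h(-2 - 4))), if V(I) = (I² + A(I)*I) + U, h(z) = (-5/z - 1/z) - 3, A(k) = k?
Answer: √298 ≈ 17.263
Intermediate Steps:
h(z) = -3 - 6/z (h(z) = -6/z - 3 = -3 - 6/z)
V(I) = -11 + 2*I² (V(I) = (I² + I*I) - 11 = (I² + I²) - 11 = 2*I² - 11 = -11 + 2*I²)
√(301 + V(h(-2 - 4))) = √(301 + (-11 + 2*(-3 - 6/(-2 - 4))²)) = √(301 + (-11 + 2*(-3 - 6/(-6))²)) = √(301 + (-11 + 2*(-3 - 6*(-⅙))²)) = √(301 + (-11 + 2*(-3 + 1)²)) = √(301 + (-11 + 2*(-2)²)) = √(301 + (-11 + 2*4)) = √(301 + (-11 + 8)) = √(301 - 3) = √298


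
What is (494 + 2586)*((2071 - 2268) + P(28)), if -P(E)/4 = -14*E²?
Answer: 134617560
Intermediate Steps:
P(E) = 56*E² (P(E) = -(-56)*E² = 56*E²)
(494 + 2586)*((2071 - 2268) + P(28)) = (494 + 2586)*((2071 - 2268) + 56*28²) = 3080*(-197 + 56*784) = 3080*(-197 + 43904) = 3080*43707 = 134617560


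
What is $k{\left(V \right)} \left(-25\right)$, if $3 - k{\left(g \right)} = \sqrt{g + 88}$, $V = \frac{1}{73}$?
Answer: $-75 + \frac{125 \sqrt{18761}}{73} \approx 159.54$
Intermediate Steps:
$V = \frac{1}{73} \approx 0.013699$
$k{\left(g \right)} = 3 - \sqrt{88 + g}$ ($k{\left(g \right)} = 3 - \sqrt{g + 88} = 3 - \sqrt{88 + g}$)
$k{\left(V \right)} \left(-25\right) = \left(3 - \sqrt{88 + \frac{1}{73}}\right) \left(-25\right) = \left(3 - \sqrt{\frac{6425}{73}}\right) \left(-25\right) = \left(3 - \frac{5 \sqrt{18761}}{73}\right) \left(-25\right) = -75 + \frac{125 \sqrt{18761}}{73}$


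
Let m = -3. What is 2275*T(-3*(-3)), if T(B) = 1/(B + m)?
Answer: 2275/6 ≈ 379.17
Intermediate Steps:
T(B) = 1/(-3 + B) (T(B) = 1/(B - 3) = 1/(-3 + B))
2275*T(-3*(-3)) = 2275/(-3 - 3*(-3)) = 2275/(-3 + 9) = 2275/6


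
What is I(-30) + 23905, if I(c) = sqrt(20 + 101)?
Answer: 23916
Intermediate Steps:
I(c) = 11 (I(c) = sqrt(121) = 11)
I(-30) + 23905 = 11 + 23905 = 23916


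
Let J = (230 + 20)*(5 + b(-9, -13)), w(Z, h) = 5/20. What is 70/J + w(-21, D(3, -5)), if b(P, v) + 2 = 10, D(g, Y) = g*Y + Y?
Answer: 353/1300 ≈ 0.27154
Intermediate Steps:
D(g, Y) = Y + Y*g (D(g, Y) = Y*g + Y = Y + Y*g)
w(Z, h) = ¼ (w(Z, h) = 5*(1/20) = ¼)
b(P, v) = 8 (b(P, v) = -2 + 10 = 8)
J = 3250 (J = (230 + 20)*(5 + 8) = 250*13 = 3250)
70/J + w(-21, D(3, -5)) = 70/3250 + ¼ = 70*(1/3250) + ¼ = 7/325 + ¼ = 353/1300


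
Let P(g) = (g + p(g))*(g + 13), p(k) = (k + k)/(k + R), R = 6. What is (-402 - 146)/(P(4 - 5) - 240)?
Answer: 685/321 ≈ 2.1340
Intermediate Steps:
p(k) = 2*k/(6 + k) (p(k) = (k + k)/(k + 6) = (2*k)/(6 + k) = 2*k/(6 + k))
P(g) = (13 + g)*(g + 2*g/(6 + g)) (P(g) = (g + 2*g/(6 + g))*(g + 13) = (g + 2*g/(6 + g))*(13 + g) = (13 + g)*(g + 2*g/(6 + g)))
(-402 - 146)/(P(4 - 5) - 240) = (-402 - 146)/((4 - 5)*(104 + (4 - 5)² + 21*(4 - 5))/(6 + (4 - 5)) - 240) = -548/(-(104 + (-1)² + 21*(-1))/(6 - 1) - 240) = -548/(-1*(104 + 1 - 21)/5 - 240) = -548/(-1*⅕*84 - 240) = -548/(-84/5 - 240) = -548/(-1284/5) = -548*(-5/1284) = 685/321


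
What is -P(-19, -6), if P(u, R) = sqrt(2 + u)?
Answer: -I*sqrt(17) ≈ -4.1231*I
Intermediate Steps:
-P(-19, -6) = -sqrt(2 - 19) = -sqrt(-17) = -I*sqrt(17)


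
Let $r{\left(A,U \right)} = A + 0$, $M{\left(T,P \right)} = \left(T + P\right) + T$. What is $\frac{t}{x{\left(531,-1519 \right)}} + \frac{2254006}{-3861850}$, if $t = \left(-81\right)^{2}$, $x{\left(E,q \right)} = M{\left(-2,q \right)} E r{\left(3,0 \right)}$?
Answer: $- \frac{101738323346}{173507127725} \approx -0.58636$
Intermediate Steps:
$M{\left(T,P \right)} = P + 2 T$ ($M{\left(T,P \right)} = \left(P + T\right) + T = P + 2 T$)
$r{\left(A,U \right)} = A$
$x{\left(E,q \right)} = 3 E \left(-4 + q\right)$ ($x{\left(E,q \right)} = \left(q + 2 \left(-2\right)\right) E 3 = \left(q - 4\right) E 3 = \left(-4 + q\right) E 3 = E \left(-4 + q\right) 3 = 3 E \left(-4 + q\right)$)
$t = 6561$
$\frac{t}{x{\left(531,-1519 \right)}} + \frac{2254006}{-3861850} = \frac{6561}{3 \cdot 531 \left(-4 - 1519\right)} + \frac{2254006}{-3861850} = \frac{6561}{3 \cdot 531 \left(-1523\right)} + 2254006 \left(- \frac{1}{3861850}\right) = \frac{6561}{-2426139} - \frac{1127003}{1930925} = 6561 \left(- \frac{1}{2426139}\right) - \frac{1127003}{1930925} = - \frac{243}{89857} - \frac{1127003}{1930925} = - \frac{101738323346}{173507127725}$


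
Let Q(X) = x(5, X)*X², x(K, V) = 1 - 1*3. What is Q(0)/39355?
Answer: 0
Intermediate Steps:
x(K, V) = -2 (x(K, V) = 1 - 3 = -2)
Q(X) = -2*X²
Q(0)/39355 = -2*0²/39355 = -2*0*(1/39355) = 0*(1/39355) = 0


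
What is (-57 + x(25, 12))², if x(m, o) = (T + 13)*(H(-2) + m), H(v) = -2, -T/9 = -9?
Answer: 4431025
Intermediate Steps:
T = 81 (T = -9*(-9) = 81)
x(m, o) = -188 + 94*m (x(m, o) = (81 + 13)*(-2 + m) = 94*(-2 + m) = -188 + 94*m)
(-57 + x(25, 12))² = (-57 + (-188 + 94*25))² = (-57 + (-188 + 2350))² = (-57 + 2162)² = 2105² = 4431025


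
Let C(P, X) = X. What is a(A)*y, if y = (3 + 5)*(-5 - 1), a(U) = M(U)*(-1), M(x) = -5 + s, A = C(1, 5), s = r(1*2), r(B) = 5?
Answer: 0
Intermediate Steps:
s = 5
A = 5
M(x) = 0 (M(x) = -5 + 5 = 0)
a(U) = 0 (a(U) = 0*(-1) = 0)
y = -48 (y = 8*(-6) = -48)
a(A)*y = 0*(-48) = 0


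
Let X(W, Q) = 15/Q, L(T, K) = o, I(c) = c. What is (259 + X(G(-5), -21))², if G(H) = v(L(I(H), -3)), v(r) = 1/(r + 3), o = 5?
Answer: 3268864/49 ≈ 66712.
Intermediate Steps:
L(T, K) = 5
v(r) = 1/(3 + r)
G(H) = ⅛ (G(H) = 1/(3 + 5) = 1/8 = ⅛)
(259 + X(G(-5), -21))² = (259 + 15/(-21))² = (259 + 15*(-1/21))² = (259 - 5/7)² = (1808/7)² = 3268864/49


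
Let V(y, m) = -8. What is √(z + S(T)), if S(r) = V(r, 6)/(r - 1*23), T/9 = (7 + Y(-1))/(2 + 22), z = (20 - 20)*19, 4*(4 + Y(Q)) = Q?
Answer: 16*√703/703 ≈ 0.60345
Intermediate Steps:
Y(Q) = -4 + Q/4
z = 0 (z = 0*19 = 0)
T = 33/32 (T = 9*((7 + (-4 + (¼)*(-1)))/(2 + 22)) = 9*((7 + (-4 - ¼))/24) = 9*((7 - 17/4)*(1/24)) = 9*((11/4)*(1/24)) = 9*(11/96) = 33/32 ≈ 1.0313)
S(r) = -8/(-23 + r) (S(r) = -8/(r - 1*23) = -8/(r - 23) = -8/(-23 + r))
√(z + S(T)) = √(0 - 8/(-23 + 33/32)) = √(0 - 8/(-703/32)) = √(0 - 8*(-32/703)) = √(0 + 256/703) = √(256/703) = 16*√703/703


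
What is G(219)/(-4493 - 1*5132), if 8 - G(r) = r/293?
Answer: -17/22561 ≈ -0.00075351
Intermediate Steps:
G(r) = 8 - r/293
G(219)/(-4493 - 1*5132) = (8 - 1/293*219)/(-4493 - 1*5132) = (8 - 219/293)/(-4493 - 5132) = (2125/293)/(-9625) = (2125/293)*(-1/9625) = -17/22561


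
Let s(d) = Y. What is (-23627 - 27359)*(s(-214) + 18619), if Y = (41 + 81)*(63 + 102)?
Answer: -1975656514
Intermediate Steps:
Y = 20130 (Y = 122*165 = 20130)
s(d) = 20130
(-23627 - 27359)*(s(-214) + 18619) = (-23627 - 27359)*(20130 + 18619) = -50986*38749 = -1975656514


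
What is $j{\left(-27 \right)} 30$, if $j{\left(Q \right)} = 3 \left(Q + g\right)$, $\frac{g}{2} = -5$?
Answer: $-3330$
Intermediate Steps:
$g = -10$ ($g = 2 \left(-5\right) = -10$)
$j{\left(Q \right)} = -30 + 3 Q$ ($j{\left(Q \right)} = 3 \left(Q - 10\right) = 3 \left(-10 + Q\right) = -30 + 3 Q$)
$j{\left(-27 \right)} 30 = \left(-30 + 3 \left(-27\right)\right) 30 = \left(-30 - 81\right) 30 = \left(-111\right) 30 = -3330$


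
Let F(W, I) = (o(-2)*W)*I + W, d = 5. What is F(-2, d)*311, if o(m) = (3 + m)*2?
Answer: -6842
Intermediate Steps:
o(m) = 6 + 2*m
F(W, I) = W + 2*I*W (F(W, I) = ((6 + 2*(-2))*W)*I + W = ((6 - 4)*W)*I + W = (2*W)*I + W = 2*I*W + W = W + 2*I*W)
F(-2, d)*311 = -2*(1 + 2*5)*311 = -2*(1 + 10)*311 = -2*11*311 = -22*311 = -6842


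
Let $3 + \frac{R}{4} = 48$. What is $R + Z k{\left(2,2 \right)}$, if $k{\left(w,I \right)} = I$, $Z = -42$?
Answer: $96$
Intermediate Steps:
$R = 180$ ($R = -12 + 4 \cdot 48 = -12 + 192 = 180$)
$R + Z k{\left(2,2 \right)} = 180 - 84 = 96$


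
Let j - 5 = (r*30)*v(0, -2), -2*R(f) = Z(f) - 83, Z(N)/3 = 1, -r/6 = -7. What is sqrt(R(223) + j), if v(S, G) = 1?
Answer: 3*sqrt(145) ≈ 36.125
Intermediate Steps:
r = 42 (r = -6*(-7) = 42)
Z(N) = 3 (Z(N) = 3*1 = 3)
R(f) = 40 (R(f) = -(3 - 83)/2 = -1/2*(-80) = 40)
j = 1265 (j = 5 + (42*30)*1 = 5 + 1260*1 = 5 + 1260 = 1265)
sqrt(R(223) + j) = sqrt(40 + 1265) = sqrt(1305) = 3*sqrt(145)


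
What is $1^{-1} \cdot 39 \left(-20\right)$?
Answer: $-780$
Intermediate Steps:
$1^{-1} \cdot 39 \left(-20\right) = 1 \cdot 39 \left(-20\right) = 39 \left(-20\right) = -780$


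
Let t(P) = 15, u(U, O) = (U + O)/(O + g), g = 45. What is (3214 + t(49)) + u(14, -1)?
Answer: 142089/44 ≈ 3229.3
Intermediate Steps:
u(U, O) = (O + U)/(45 + O) (u(U, O) = (U + O)/(O + 45) = (O + U)/(45 + O))
(3214 + t(49)) + u(14, -1) = (3214 + 15) + (-1 + 14)/(45 - 1) = 3229 + 13/44 = 142089/44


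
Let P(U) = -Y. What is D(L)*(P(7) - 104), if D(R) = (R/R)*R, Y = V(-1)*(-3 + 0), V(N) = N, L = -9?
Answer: 963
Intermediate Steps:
Y = 3 (Y = -(-3 + 0) = -1*(-3) = 3)
P(U) = -3 (P(U) = -1*3 = -3)
D(R) = R (D(R) = 1*R = R)
D(L)*(P(7) - 104) = -9*(-3 - 104) = -9*(-107) = 963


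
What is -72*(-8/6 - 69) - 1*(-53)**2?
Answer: 2255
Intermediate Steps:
-72*(-8/6 - 69) - 1*(-53)**2 = -72*(-8*1/6 - 69) - 1*2809 = -72*(-4/3 - 69) - 2809 = -72*(-211/3) - 2809 = 5064 - 2809 = 2255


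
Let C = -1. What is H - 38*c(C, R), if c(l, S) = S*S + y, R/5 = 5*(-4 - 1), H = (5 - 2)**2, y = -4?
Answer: -593589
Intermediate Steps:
H = 9 (H = 3**2 = 9)
R = -125 (R = 5*(5*(-4 - 1)) = 5*(5*(-5)) = 5*(-25) = -125)
c(l, S) = -4 + S**2 (c(l, S) = S*S - 4 = S**2 - 4 = -4 + S**2)
H - 38*c(C, R) = 9 - 38*(-4 + (-125)**2) = 9 - 38*(-4 + 15625) = 9 - 38*15621 = 9 - 593598 = -593589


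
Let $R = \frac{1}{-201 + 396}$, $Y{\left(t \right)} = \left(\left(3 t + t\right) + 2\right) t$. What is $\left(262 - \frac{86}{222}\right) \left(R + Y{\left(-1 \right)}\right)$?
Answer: $\frac{11354249}{21645} \approx 524.57$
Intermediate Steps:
$Y{\left(t \right)} = t \left(2 + 4 t\right)$ ($Y{\left(t \right)} = \left(4 t + 2\right) t = \left(2 + 4 t\right) t = t \left(2 + 4 t\right)$)
$R = \frac{1}{195} \approx 0.0051282$
$\left(262 - \frac{86}{222}\right) \left(R + Y{\left(-1 \right)}\right) = \left(262 - \frac{86}{222}\right) \left(\frac{1}{195} + 2 \left(-1\right) \left(1 + 2 \left(-1\right)\right)\right) = \left(262 - \frac{43}{111}\right) \left(\frac{1}{195} + 2 \left(-1\right) \left(1 - 2\right)\right) = \left(262 - \frac{43}{111}\right) \left(\frac{1}{195} + 2 \left(-1\right) \left(-1\right)\right) = \frac{29039 \left(\frac{1}{195} + 2\right)}{111} = \frac{29039}{111} \cdot \frac{391}{195} = \frac{11354249}{21645}$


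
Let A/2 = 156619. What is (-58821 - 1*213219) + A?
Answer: 41198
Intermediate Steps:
A = 313238 (A = 2*156619 = 313238)
(-58821 - 1*213219) + A = (-58821 - 1*213219) + 313238 = (-58821 - 213219) + 313238 = -272040 + 313238 = 41198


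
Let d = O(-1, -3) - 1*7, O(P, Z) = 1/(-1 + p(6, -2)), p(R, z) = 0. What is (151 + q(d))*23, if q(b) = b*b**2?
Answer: -8303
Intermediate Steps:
O(P, Z) = -1 (O(P, Z) = 1/(-1 + 0) = 1/(-1) = -1)
d = -8 (d = -1 - 1*7 = -1 - 7 = -8)
q(b) = b**3
(151 + q(d))*23 = (151 + (-8)**3)*23 = (151 - 512)*23 = -361*23 = -8303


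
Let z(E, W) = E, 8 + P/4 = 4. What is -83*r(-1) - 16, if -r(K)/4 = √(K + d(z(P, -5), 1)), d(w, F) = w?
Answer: -16 + 332*I*√17 ≈ -16.0 + 1368.9*I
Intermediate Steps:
P = -16 (P = -32 + 4*4 = -32 + 16 = -16)
r(K) = -4*√(-16 + K) (r(K) = -4*√(K - 16) = -4*√(-16 + K))
-83*r(-1) - 16 = -(-332)*√(-16 - 1) - 16 = -(-332)*√(-17) - 16 = -(-332)*I*√17 - 16 = 332*I*√17 - 16 = -16 + 332*I*√17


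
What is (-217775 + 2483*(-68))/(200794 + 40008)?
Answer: -386619/240802 ≈ -1.6055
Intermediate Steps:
(-217775 + 2483*(-68))/(200794 + 40008) = (-217775 - 168844)/240802 = -386619*1/240802 = -386619/240802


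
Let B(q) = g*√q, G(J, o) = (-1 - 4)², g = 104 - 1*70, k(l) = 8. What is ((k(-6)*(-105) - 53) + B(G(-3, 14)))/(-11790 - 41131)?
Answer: 723/52921 ≈ 0.013662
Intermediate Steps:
g = 34 (g = 104 - 70 = 34)
G(J, o) = 25 (G(J, o) = (-5)² = 25)
B(q) = 34*√q
((k(-6)*(-105) - 53) + B(G(-3, 14)))/(-11790 - 41131) = ((8*(-105) - 53) + 34*√25)/(-11790 - 41131) = ((-840 - 53) + 34*5)/(-52921) = (-893 + 170)*(-1/52921) = -723*(-1/52921) = 723/52921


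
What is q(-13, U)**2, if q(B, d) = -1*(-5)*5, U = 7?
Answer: 625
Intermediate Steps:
q(B, d) = 25 (q(B, d) = 5*5 = 25)
q(-13, U)**2 = 25**2 = 625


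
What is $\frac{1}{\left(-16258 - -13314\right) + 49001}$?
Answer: $\frac{1}{46057} \approx 2.1712 \cdot 10^{-5}$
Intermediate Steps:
$\frac{1}{\left(-16258 - -13314\right) + 49001} = \frac{1}{\left(-16258 + 13314\right) + 49001} = \frac{1}{-2944 + 49001} = \frac{1}{46057}$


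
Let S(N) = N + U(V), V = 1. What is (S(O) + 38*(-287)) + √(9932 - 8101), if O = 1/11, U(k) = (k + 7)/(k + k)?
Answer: -119921/11 + √1831 ≈ -10859.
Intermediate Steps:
U(k) = (7 + k)/(2*k) (U(k) = (7 + k)/((2*k)) = (7 + k)*(1/(2*k)) = (7 + k)/(2*k))
O = 1/11 ≈ 0.090909
S(N) = 4 + N (S(N) = N + (½)*(7 + 1)/1 = N + (½)*1*8 = N + 4 = 4 + N)
(S(O) + 38*(-287)) + √(9932 - 8101) = ((4 + 1/11) + 38*(-287)) + √(9932 - 8101) = (45/11 - 10906) + √1831 = -119921/11 + √1831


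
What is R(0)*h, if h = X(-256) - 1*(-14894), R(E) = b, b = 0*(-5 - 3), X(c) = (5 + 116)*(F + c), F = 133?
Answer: 0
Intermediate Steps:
X(c) = 16093 + 121*c (X(c) = (5 + 116)*(133 + c) = 121*(133 + c) = 16093 + 121*c)
b = 0 (b = 0*(-8) = 0)
R(E) = 0
h = 11 (h = (16093 + 121*(-256)) - 1*(-14894) = (16093 - 30976) + 14894 = -14883 + 14894 = 11)
R(0)*h = 0*11 = 0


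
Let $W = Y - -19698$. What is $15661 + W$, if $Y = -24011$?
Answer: $11348$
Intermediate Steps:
$W = -4313$ ($W = -24011 - -19698 = -24011 + 19698 = -4313$)
$15661 + W = 15661 - 4313 = 11348$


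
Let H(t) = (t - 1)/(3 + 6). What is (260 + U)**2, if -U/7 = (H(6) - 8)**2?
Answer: 107391769/6561 ≈ 16368.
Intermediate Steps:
H(t) = -1/9 + t/9 (H(t) = (-1 + t)/9 = (-1 + t)*(1/9) = -1/9 + t/9)
U = -31423/81 (U = -7*((-1/9 + (1/9)*6) - 8)**2 = -7*((-1/9 + 2/3) - 8)**2 = -7*(5/9 - 8)**2 = -7*(-67/9)**2 = -7*4489/81 = -31423/81 ≈ -387.94)
(260 + U)**2 = (260 - 31423/81)**2 = (-10363/81)**2 = 107391769/6561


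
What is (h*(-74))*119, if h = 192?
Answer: -1690752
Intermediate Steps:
(h*(-74))*119 = (192*(-74))*119 = -14208*119 = -1690752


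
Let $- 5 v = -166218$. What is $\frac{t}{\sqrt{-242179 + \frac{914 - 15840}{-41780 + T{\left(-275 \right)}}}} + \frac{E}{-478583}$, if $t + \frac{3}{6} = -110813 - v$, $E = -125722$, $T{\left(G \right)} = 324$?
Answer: $\frac{125722}{478583} + \frac{1440571 i \sqrt{26013012195518}}{25099394245} \approx 0.2627 + 292.73 i$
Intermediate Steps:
$v = \frac{166218}{5}$ ($v = \left(- \frac{1}{5}\right) \left(-166218\right) = \frac{166218}{5} \approx 33244.0$)
$t = - \frac{1440571}{10}$ ($t = - \frac{1}{2} - \frac{720283}{5} = - \frac{1440571}{10} \approx -1.4406 \cdot 10^{5}$)
$\frac{t}{\sqrt{-242179 + \frac{914 - 15840}{-41780 + T{\left(-275 \right)}}}} + \frac{E}{-478583} = - \frac{1440571}{10 \sqrt{-242179 + \frac{914 - 15840}{-41780 + 324}}} - \frac{125722}{-478583} = - \frac{1440571}{10 \sqrt{-242179 - \frac{14926}{-41456}}} - - \frac{125722}{478583} = - \frac{1440571}{10 \sqrt{-242179 - - \frac{7463}{20728}}} + \frac{125722}{478583} = - \frac{1440571}{10 \sqrt{-242179 + \frac{7463}{20728}}} + \frac{125722}{478583} = - \frac{1440571}{10 \sqrt{- \frac{5019878849}{20728}}} + \frac{125722}{478583} = - \frac{1440571}{10 \frac{i \sqrt{26013012195518}}{10364}} + \frac{125722}{478583} = - \frac{1440571 \left(- \frac{2 i \sqrt{26013012195518}}{5019878849}\right)}{10} + \frac{125722}{478583} = \frac{1440571 i \sqrt{26013012195518}}{25099394245} + \frac{125722}{478583} = \frac{125722}{478583} + \frac{1440571 i \sqrt{26013012195518}}{25099394245}$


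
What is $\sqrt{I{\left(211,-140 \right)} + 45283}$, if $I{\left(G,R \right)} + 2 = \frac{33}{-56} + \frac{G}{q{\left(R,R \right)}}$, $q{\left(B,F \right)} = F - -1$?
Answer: $\frac{\sqrt{685869453346}}{3892} \approx 212.79$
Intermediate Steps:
$q{\left(B,F \right)} = 1 + F$ ($q{\left(B,F \right)} = F + 1 = 1 + F$)
$I{\left(G,R \right)} = - \frac{145}{56} + \frac{G}{1 + R}$ ($I{\left(G,R \right)} = -2 + \left(\frac{33}{-56} + \frac{G}{1 + R}\right) = -2 + \left(33 \left(- \frac{1}{56}\right) + \frac{G}{1 + R}\right) = -2 + \left(- \frac{33}{56} + \frac{G}{1 + R}\right) = - \frac{145}{56} + \frac{G}{1 + R}$)
$\sqrt{I{\left(211,-140 \right)} + 45283} = \sqrt{\left(- \frac{145}{56} + \frac{211}{1 - 140}\right) + 45283} = \sqrt{\left(- \frac{145}{56} + \frac{211}{-139}\right) + 45283} = \sqrt{\left(- \frac{145}{56} + 211 \left(- \frac{1}{139}\right)\right) + 45283} = \sqrt{\left(- \frac{145}{56} - \frac{211}{139}\right) + 45283} = \sqrt{- \frac{31971}{7784} + 45283} = \sqrt{\frac{352450901}{7784}} = \frac{\sqrt{685869453346}}{3892}$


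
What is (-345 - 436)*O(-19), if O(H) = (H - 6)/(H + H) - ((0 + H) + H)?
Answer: -1147289/38 ≈ -30192.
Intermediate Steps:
O(H) = -2*H + (-6 + H)/(2*H) (O(H) = (-6 + H)/((2*H)) - (H + H) = (-6 + H)*(1/(2*H)) - 2*H = (-6 + H)/(2*H) - 2*H = -2*H + (-6 + H)/(2*H))
(-345 - 436)*O(-19) = (-345 - 436)*(½ - 3/(-19) - 2*(-19)) = -781*(½ - 3*(-1/19) + 38) = -781*(½ + 3/19 + 38) = -781*1469/38 = -1147289/38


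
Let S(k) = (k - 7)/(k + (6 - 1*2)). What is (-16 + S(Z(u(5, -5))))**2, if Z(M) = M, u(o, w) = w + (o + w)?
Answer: 16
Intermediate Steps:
u(o, w) = o + 2*w
S(k) = (-7 + k)/(4 + k) (S(k) = (-7 + k)/(k + (6 - 2)) = (-7 + k)/(k + 4) = (-7 + k)/(4 + k))
(-16 + S(Z(u(5, -5))))**2 = (-16 + (-7 + (5 + 2*(-5)))/(4 + (5 + 2*(-5))))**2 = (-16 + (-7 + (5 - 10))/(4 + (5 - 10)))**2 = (-16 + (-7 - 5)/(4 - 5))**2 = (-16 - 12/(-1))**2 = (-16 - 1*(-12))**2 = (-16 + 12)**2 = (-4)**2 = 16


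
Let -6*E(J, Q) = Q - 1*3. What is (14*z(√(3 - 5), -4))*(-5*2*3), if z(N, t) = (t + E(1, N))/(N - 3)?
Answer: 70*(√2 - 21*I)/(√2 + 3*I) ≈ -388.18 - 215.99*I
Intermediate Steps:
E(J, Q) = ½ - Q/6 (E(J, Q) = -(Q - 1*3)/6 = -(Q - 3)/6 = -(-3 + Q)/6 = ½ - Q/6)
z(N, t) = (½ + t - N/6)/(-3 + N) (z(N, t) = (t + (½ - N/6))/(N - 3) = (½ + t - N/6)/(-3 + N))
(14*z(√(3 - 5), -4))*(-5*2*3) = (14*((3 - √(3 - 5) + 6*(-4))/(6*(-3 + √(3 - 5)))))*(-5*2*3) = (14*((3 - √(-2) - 24)/(6*(-3 + √(-2)))))*(-10*3) = (14*((3 - I*√2 - 24)/(6*(-3 + I*√2))))*(-30) = (14*((-21 - I*√2)/(6*(-3 + I*√2))))*(-30) = (7*(-21 - I*√2)/(3*(-3 + I*√2)))*(-30) = -70*(-21 - I*√2)/(-3 + I*√2)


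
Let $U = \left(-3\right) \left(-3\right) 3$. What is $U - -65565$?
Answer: $65592$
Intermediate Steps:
$U = 27$ ($U = 9 \cdot 3 = 27$)
$U - -65565 = 27 - -65565 = 27 + 65565 = 65592$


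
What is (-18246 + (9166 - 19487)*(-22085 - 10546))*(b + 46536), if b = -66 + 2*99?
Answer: 15716209921740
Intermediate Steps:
b = 132 (b = -66 + 198 = 132)
(-18246 + (9166 - 19487)*(-22085 - 10546))*(b + 46536) = (-18246 + (9166 - 19487)*(-22085 - 10546))*(132 + 46536) = (-18246 - 10321*(-32631))*46668 = (-18246 + 336784551)*46668 = 336766305*46668 = 15716209921740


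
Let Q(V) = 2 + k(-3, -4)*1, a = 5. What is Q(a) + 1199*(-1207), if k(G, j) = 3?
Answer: -1447188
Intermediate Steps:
Q(V) = 5 (Q(V) = 2 + 3*1 = 2 + 3 = 5)
Q(a) + 1199*(-1207) = 5 + 1199*(-1207) = 5 - 1447193 = -1447188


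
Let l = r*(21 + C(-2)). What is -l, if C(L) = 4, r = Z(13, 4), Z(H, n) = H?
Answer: -325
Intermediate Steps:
r = 13
l = 325 (l = 13*(21 + 4) = 13*25 = 325)
-l = -1*325 = -325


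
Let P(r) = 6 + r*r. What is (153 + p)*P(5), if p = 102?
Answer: 7905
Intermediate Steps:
P(r) = 6 + r²
(153 + p)*P(5) = (153 + 102)*(6 + 5²) = 255*(6 + 25) = 255*31 = 7905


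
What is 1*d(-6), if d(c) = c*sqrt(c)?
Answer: -6*I*sqrt(6) ≈ -14.697*I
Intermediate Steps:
d(c) = c**(3/2)
1*d(-6) = 1*(-6)**(3/2) = 1*(-6*I*sqrt(6)) = -6*I*sqrt(6)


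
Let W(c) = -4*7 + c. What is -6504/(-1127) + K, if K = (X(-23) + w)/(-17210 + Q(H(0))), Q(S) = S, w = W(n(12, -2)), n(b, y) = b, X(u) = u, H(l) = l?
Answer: 111977793/19395670 ≈ 5.7733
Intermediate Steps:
W(c) = -28 + c
w = -16 (w = -28 + 12 = -16)
K = 39/17210 (K = (-23 - 16)/(-17210 + 0) = -39/(-17210) = -39*(-1/17210) = 39/17210 ≈ 0.0022661)
-6504/(-1127) + K = -6504/(-1127) + 39/17210 = -6504*(-1/1127) + 39/17210 = 6504/1127 + 39/17210 = 111977793/19395670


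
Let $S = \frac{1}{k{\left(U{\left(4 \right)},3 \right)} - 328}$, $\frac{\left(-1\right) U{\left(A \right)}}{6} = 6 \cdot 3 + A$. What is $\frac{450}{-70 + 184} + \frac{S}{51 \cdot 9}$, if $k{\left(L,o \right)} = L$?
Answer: $\frac{15835481}{4011660} \approx 3.9474$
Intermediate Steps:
$U{\left(A \right)} = -108 - 6 A$ ($U{\left(A \right)} = - 6 \left(6 \cdot 3 + A\right) = - 6 \left(18 + A\right) = -108 - 6 A$)
$S = - \frac{1}{460}$ ($S = \frac{1}{\left(-108 - 24\right) - 328} = \frac{1}{-132 - 328} = \frac{1}{-460} = - \frac{1}{460} \approx -0.0021739$)
$\frac{450}{-70 + 184} + \frac{S}{51 \cdot 9} = \frac{450}{-70 + 184} - \frac{1}{460 \cdot 51 \cdot 9} = \frac{450}{114} - \frac{1}{460 \cdot 459} = 450 \cdot \frac{1}{114} - \frac{1}{211140} = \frac{75}{19} - \frac{1}{211140} = \frac{15835481}{4011660}$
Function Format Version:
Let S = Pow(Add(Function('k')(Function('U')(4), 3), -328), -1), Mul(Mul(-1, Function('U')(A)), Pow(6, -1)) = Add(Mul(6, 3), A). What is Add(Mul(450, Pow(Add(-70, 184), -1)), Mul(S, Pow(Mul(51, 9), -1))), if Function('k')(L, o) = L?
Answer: Rational(15835481, 4011660) ≈ 3.9474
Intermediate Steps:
Function('U')(A) = Add(-108, Mul(-6, A)) (Function('U')(A) = Mul(-6, Add(Mul(6, 3), A)) = Mul(-6, Add(18, A)) = Add(-108, Mul(-6, A)))
S = Rational(-1, 460) (S = Pow(Add(Add(-108, Mul(-6, 4)), -328), -1) = Pow(Add(Add(-108, -24), -328), -1) = Pow(Add(-132, -328), -1) = Pow(-460, -1) = Rational(-1, 460) ≈ -0.0021739)
Add(Mul(450, Pow(Add(-70, 184), -1)), Mul(S, Pow(Mul(51, 9), -1))) = Add(Mul(450, Pow(Add(-70, 184), -1)), Mul(Rational(-1, 460), Pow(Mul(51, 9), -1))) = Add(Mul(450, Pow(114, -1)), Mul(Rational(-1, 460), Pow(459, -1))) = Add(Mul(450, Rational(1, 114)), Mul(Rational(-1, 460), Rational(1, 459))) = Add(Rational(75, 19), Rational(-1, 211140)) = Rational(15835481, 4011660)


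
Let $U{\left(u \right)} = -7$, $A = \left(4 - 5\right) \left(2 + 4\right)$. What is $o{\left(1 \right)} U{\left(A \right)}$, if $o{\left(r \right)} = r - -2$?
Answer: $-21$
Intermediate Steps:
$A = -6$ ($A = \left(-1\right) 6 = -6$)
$o{\left(r \right)} = 2 + r$ ($o{\left(r \right)} = r + 2 = 2 + r$)
$o{\left(1 \right)} U{\left(A \right)} = \left(2 + 1\right) \left(-7\right) = 3 \left(-7\right) = -21$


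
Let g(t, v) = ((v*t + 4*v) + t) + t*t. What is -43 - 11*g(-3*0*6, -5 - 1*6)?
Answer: 441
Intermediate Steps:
g(t, v) = t + t² + 4*v + t*v (g(t, v) = ((t*v + 4*v) + t) + t² = ((4*v + t*v) + t) + t² = (t + 4*v + t*v) + t² = t + t² + 4*v + t*v)
-43 - 11*g(-3*0*6, -5 - 1*6) = -43 - 11*(-3*0*6 + (-3*0*6)² + 4*(-5 - 1*6) + (-3*0*6)*(-5 - 1*6)) = -43 - 11*(0*6 + (0*6)² + 4*(-5 - 6) + (0*6)*(-5 - 6)) = -43 - 11*(0 + 0² + 4*(-11) + 0*(-11)) = -43 - 11*(0 + 0 - 44 + 0) = -43 - 11*(-44) = -43 + 484 = 441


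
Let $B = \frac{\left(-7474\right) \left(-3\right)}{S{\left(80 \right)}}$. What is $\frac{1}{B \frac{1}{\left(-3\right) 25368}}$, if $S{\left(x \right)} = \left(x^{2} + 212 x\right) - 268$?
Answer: $- \frac{292898928}{3737} \approx -78378.0$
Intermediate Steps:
$S{\left(x \right)} = -268 + x^{2} + 212 x$
$B = \frac{11211}{11546}$ ($B = \frac{\left(-7474\right) \left(-3\right)}{-268 + 80^{2} + 212 \cdot 80} = \frac{22422}{-268 + 6400 + 16960} = \frac{22422}{23092} = 22422 \cdot \frac{1}{23092} = \frac{11211}{11546} \approx 0.97099$)
$\frac{1}{B \frac{1}{\left(-3\right) 25368}} = \frac{1}{\frac{11211}{11546} \frac{1}{\left(-3\right) 25368}} = \frac{1}{\frac{11211}{11546} \frac{1}{-76104}} = \frac{1}{\frac{11211}{11546} \left(- \frac{1}{76104}\right)} = \frac{1}{- \frac{3737}{292898928}} = - \frac{292898928}{3737}$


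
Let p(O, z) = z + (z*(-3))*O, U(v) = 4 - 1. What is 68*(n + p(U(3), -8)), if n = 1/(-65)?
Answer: 282812/65 ≈ 4351.0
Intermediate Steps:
U(v) = 3
p(O, z) = z - 3*O*z (p(O, z) = z + (-3*z)*O = z - 3*O*z)
n = -1/65 ≈ -0.015385
68*(n + p(U(3), -8)) = 68*(-1/65 - 8*(1 - 3*3)) = 68*(-1/65 - 8*(1 - 9)) = 68*(-1/65 - 8*(-8)) = 68*(-1/65 + 64) = 68*(4159/65) = 282812/65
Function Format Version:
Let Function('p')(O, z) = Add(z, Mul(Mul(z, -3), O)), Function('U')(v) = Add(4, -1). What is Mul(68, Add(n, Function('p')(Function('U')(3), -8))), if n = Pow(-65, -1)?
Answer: Rational(282812, 65) ≈ 4351.0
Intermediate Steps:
Function('U')(v) = 3
Function('p')(O, z) = Add(z, Mul(-3, O, z)) (Function('p')(O, z) = Add(z, Mul(Mul(-3, z), O)) = Add(z, Mul(-3, O, z)))
n = Rational(-1, 65) ≈ -0.015385
Mul(68, Add(n, Function('p')(Function('U')(3), -8))) = Mul(68, Add(Rational(-1, 65), Mul(-8, Add(1, Mul(-3, 3))))) = Mul(68, Add(Rational(-1, 65), Mul(-8, Add(1, -9)))) = Mul(68, Add(Rational(-1, 65), Mul(-8, -8))) = Mul(68, Add(Rational(-1, 65), 64)) = Mul(68, Rational(4159, 65)) = Rational(282812, 65)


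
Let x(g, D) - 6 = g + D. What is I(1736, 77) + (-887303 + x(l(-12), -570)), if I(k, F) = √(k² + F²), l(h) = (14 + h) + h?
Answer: -887877 + 35*√2465 ≈ -8.8614e+5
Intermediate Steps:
l(h) = 14 + 2*h
I(k, F) = √(F² + k²)
x(g, D) = 6 + D + g (x(g, D) = 6 + (g + D) = 6 + (D + g) = 6 + D + g)
I(1736, 77) + (-887303 + x(l(-12), -570)) = √(77² + 1736²) + (-887303 + (6 - 570 + (14 + 2*(-12)))) = √(5929 + 3013696) + (-887303 + (6 - 570 + (14 - 24))) = √3019625 + (-887303 + (6 - 570 - 10)) = 35*√2465 + (-887303 - 574) = 35*√2465 - 887877 = -887877 + 35*√2465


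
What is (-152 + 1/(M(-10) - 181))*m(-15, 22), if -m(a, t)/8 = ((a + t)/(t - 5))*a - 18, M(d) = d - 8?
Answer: -99458712/3383 ≈ -29400.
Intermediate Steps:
M(d) = -8 + d
m(a, t) = 144 - 8*a*(a + t)/(-5 + t) (m(a, t) = -8*(((a + t)/(t - 5))*a - 18) = -8*(((a + t)/(-5 + t))*a - 18) = -8*(a*(a + t)/(-5 + t) - 18) = -8*(-18 + a*(a + t)/(-5 + t)) = 144 - 8*a*(a + t)/(-5 + t))
(-152 + 1/(M(-10) - 181))*m(-15, 22) = (-152 + 1/((-8 - 10) - 181))*(8*(-90 - 1*(-15)² + 18*22 - 1*(-15)*22)/(-5 + 22)) = (-152 + 1/(-18 - 181))*(8*(-90 - 1*225 + 396 + 330)/17) = (-152 + 1/(-199))*(8*(1/17)*(-90 - 225 + 396 + 330)) = (-152 - 1/199)*(8*(1/17)*411) = -30249/199*3288/17 = -99458712/3383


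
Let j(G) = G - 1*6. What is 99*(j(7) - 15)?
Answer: -1386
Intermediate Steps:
j(G) = -6 + G (j(G) = G - 6 = -6 + G)
99*(j(7) - 15) = 99*((-6 + 7) - 15) = 99*(1 - 15) = 99*(-14) = -1386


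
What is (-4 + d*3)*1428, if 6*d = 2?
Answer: -4284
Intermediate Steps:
d = ⅓ (d = (⅙)*2 = ⅓ ≈ 0.33333)
(-4 + d*3)*1428 = (-4 + (⅓)*3)*1428 = (-4 + 1)*1428 = -3*1428 = -4284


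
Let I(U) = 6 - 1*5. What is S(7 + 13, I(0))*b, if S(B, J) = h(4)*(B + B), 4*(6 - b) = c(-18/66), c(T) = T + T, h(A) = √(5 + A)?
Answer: 8100/11 ≈ 736.36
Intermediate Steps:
c(T) = 2*T
b = 135/22 (b = 6 - (-18/66)/2 = 6 - (-18*1/66)/2 = 6 - (-3)/(2*11) = 6 - ¼*(-6/11) = 6 + 3/22 = 135/22 ≈ 6.1364)
I(U) = 1 (I(U) = 6 - 5 = 1)
S(B, J) = 6*B (S(B, J) = √(5 + 4)*(B + B) = √9*(2*B) = 3*(2*B) = 6*B)
S(7 + 13, I(0))*b = (6*(7 + 13))*(135/22) = (6*20)*(135/22) = 120*(135/22) = 8100/11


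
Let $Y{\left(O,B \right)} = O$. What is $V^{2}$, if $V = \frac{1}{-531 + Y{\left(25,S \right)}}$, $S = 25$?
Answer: $\frac{1}{256036} \approx 3.9057 \cdot 10^{-6}$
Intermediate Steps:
$V = - \frac{1}{506}$ ($V = \frac{1}{-531 + 25} = \frac{1}{-506} = - \frac{1}{506} \approx -0.0019763$)
$V^{2} = \left(- \frac{1}{506}\right)^{2} = \frac{1}{256036}$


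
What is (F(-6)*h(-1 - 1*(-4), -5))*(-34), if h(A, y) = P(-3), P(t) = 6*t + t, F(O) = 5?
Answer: 3570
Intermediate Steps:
P(t) = 7*t
h(A, y) = -21 (h(A, y) = 7*(-3) = -21)
(F(-6)*h(-1 - 1*(-4), -5))*(-34) = (5*(-21))*(-34) = -105*(-34) = 3570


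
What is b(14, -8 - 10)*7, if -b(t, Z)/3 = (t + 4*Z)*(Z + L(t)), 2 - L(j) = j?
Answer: -36540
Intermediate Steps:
L(j) = 2 - j
b(t, Z) = -3*(t + 4*Z)*(2 + Z - t) (b(t, Z) = -3*(t + 4*Z)*(Z + (2 - t)) = -3*(t + 4*Z)*(2 + Z - t))
b(14, -8 - 10)*7 = (-12*(-8 - 10)² - 3*(-8 - 10)*14 + 3*14*(-2 + 14) + 12*(-8 - 10)*(-2 + 14))*7 = (-12*(-18)² - 3*(-18)*14 + 3*14*12 + 12*(-18)*12)*7 = (-12*324 + 756 + 504 - 2592)*7 = (-3888 + 756 + 504 - 2592)*7 = -5220*7 = -36540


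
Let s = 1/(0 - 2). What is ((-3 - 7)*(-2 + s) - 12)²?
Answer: 169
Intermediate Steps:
s = -½ (s = 1/(-2) = -½ ≈ -0.50000)
((-3 - 7)*(-2 + s) - 12)² = ((-3 - 7)*(-2 - ½) - 12)² = (-10*(-5/2) - 12)² = (25 - 12)² = 13² = 169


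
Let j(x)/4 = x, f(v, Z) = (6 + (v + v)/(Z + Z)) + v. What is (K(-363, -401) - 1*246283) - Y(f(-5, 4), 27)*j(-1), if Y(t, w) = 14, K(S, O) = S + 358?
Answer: -246232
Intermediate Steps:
K(S, O) = 358 + S
f(v, Z) = 6 + v + v/Z (f(v, Z) = (6 + (2*v)/((2*Z))) + v = (6 + (2*v)*(1/(2*Z))) + v = (6 + v/Z) + v = 6 + v + v/Z)
j(x) = 4*x
(K(-363, -401) - 1*246283) - Y(f(-5, 4), 27)*j(-1) = ((358 - 363) - 1*246283) - 14*4*(-1) = (-5 - 246283) - 14*(-4) = -246288 - 1*(-56) = -246288 + 56 = -246232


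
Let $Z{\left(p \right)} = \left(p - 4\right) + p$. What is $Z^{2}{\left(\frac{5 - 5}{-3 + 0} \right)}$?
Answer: $16$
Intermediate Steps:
$Z{\left(p \right)} = -4 + 2 p$ ($Z{\left(p \right)} = \left(-4 + p\right) + p = -4 + 2 p$)
$Z^{2}{\left(\frac{5 - 5}{-3 + 0} \right)} = \left(-4 + 2 \frac{5 - 5}{-3 + 0}\right)^{2} = \left(-4 + 2 \frac{0}{-3}\right)^{2} = \left(-4 + 2 \cdot 0 \left(- \frac{1}{3}\right)\right)^{2} = \left(-4 + 2 \cdot 0\right)^{2} = \left(-4 + 0\right)^{2} = \left(-4\right)^{2} = 16$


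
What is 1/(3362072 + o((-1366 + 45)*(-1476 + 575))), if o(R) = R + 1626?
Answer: 1/4553919 ≈ 2.1959e-7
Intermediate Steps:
o(R) = 1626 + R
1/(3362072 + o((-1366 + 45)*(-1476 + 575))) = 1/(3362072 + (1626 + (-1366 + 45)*(-1476 + 575))) = 1/(3362072 + (1626 - 1321*(-901))) = 1/(3362072 + (1626 + 1190221)) = 1/(3362072 + 1191847) = 1/4553919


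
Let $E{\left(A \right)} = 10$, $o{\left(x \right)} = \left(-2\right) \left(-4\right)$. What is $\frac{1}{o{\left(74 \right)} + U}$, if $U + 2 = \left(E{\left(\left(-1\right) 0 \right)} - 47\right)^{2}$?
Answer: $\frac{1}{1375} \approx 0.00072727$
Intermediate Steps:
$o{\left(x \right)} = 8$
$U = 1367$ ($U = -2 + \left(10 - 47\right)^{2} = -2 + \left(-37\right)^{2} = -2 + 1369 = 1367$)
$\frac{1}{o{\left(74 \right)} + U} = \frac{1}{8 + 1367} = \frac{1}{1375}$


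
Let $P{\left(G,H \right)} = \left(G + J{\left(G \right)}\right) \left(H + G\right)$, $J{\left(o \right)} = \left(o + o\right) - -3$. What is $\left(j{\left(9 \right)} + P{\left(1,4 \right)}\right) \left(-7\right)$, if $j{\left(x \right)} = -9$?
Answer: $-147$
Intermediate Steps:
$J{\left(o \right)} = 3 + 2 o$ ($J{\left(o \right)} = 2 o + 3 = 3 + 2 o$)
$P{\left(G,H \right)} = \left(3 + 3 G\right) \left(G + H\right)$ ($P{\left(G,H \right)} = \left(G + \left(3 + 2 G\right)\right) \left(H + G\right) = \left(3 + 3 G\right) \left(G + H\right)$)
$\left(j{\left(9 \right)} + P{\left(1,4 \right)}\right) \left(-7\right) = \left(-9 + \left(3 \cdot 1 + 3 \cdot 4 + 3 \cdot 1^{2} + 3 \cdot 1 \cdot 4\right)\right) \left(-7\right) = \left(-9 + \left(3 + 12 + 3 \cdot 1 + 12\right)\right) \left(-7\right) = \left(-9 + \left(3 + 12 + 3 + 12\right)\right) \left(-7\right) = \left(-9 + 30\right) \left(-7\right) = 21 \left(-7\right) = -147$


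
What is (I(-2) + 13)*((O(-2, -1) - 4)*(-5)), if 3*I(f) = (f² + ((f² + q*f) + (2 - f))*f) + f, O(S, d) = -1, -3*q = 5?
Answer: 1375/9 ≈ 152.78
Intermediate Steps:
q = -5/3 (q = -⅓*5 = -5/3 ≈ -1.6667)
I(f) = f/3 + f²/3 + f*(2 + f² - 8*f/3)/3 (I(f) = ((f² + ((f² - 5*f/3) + (2 - f))*f) + f)/3 = ((f² + (2 + f² - 8*f/3)*f) + f)/3 = ((f² + f*(2 + f² - 8*f/3)) + f)/3 = (f + f² + f*(2 + f² - 8*f/3))/3 = f/3 + f²/3 + f*(2 + f² - 8*f/3)/3)
(I(-2) + 13)*((O(-2, -1) - 4)*(-5)) = ((⅑)*(-2)*(9 - 5*(-2) + 3*(-2)²) + 13)*((-1 - 4)*(-5)) = ((⅑)*(-2)*(9 + 10 + 3*4) + 13)*(-5*(-5)) = ((⅑)*(-2)*(9 + 10 + 12) + 13)*25 = ((⅑)*(-2)*31 + 13)*25 = (-62/9 + 13)*25 = (55/9)*25 = 1375/9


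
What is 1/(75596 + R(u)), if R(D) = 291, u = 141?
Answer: 1/75887 ≈ 1.3177e-5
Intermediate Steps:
1/(75596 + R(u)) = 1/(75596 + 291) = 1/75887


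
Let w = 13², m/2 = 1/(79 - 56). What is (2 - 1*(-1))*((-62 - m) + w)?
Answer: 7377/23 ≈ 320.74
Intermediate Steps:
m = 2/23 (m = 2/(79 - 56) = 2/23 ≈ 0.086957)
w = 169
(2 - 1*(-1))*((-62 - m) + w) = (2 - 1*(-1))*((-62 - 1*2/23) + 169) = (2 + 1)*((-62 - 2/23) + 169) = 3*(-1428/23 + 169) = 3*(2459/23) = 7377/23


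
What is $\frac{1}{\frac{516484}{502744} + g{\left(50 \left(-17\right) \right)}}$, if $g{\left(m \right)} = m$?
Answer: $- \frac{125686}{106703979} \approx -0.0011779$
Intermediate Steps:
$\frac{1}{\frac{516484}{502744} + g{\left(50 \left(-17\right) \right)}} = \frac{1}{\frac{516484}{502744} + 50 \left(-17\right)} = \frac{1}{516484 \cdot \frac{1}{502744} - 850} = \frac{1}{\frac{129121}{125686} - 850} = \frac{1}{- \frac{106703979}{125686}} = - \frac{125686}{106703979}$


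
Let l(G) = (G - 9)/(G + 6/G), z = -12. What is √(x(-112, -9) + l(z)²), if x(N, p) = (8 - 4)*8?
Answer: 2*√5441/25 ≈ 5.9010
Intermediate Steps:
l(G) = (-9 + G)/(G + 6/G)
x(N, p) = 32 (x(N, p) = 4*8 = 32)
√(x(-112, -9) + l(z)²) = √(32 + (-12*(-9 - 12)/(6 + (-12)²))²) = √(32 + (-12*(-21)/(6 + 144))²) = √(32 + (-12*(-21)/150)²) = √(32 + (-12*1/150*(-21))²) = √(32 + (42/25)²) = √(32 + 1764/625) = √(21764/625) = 2*√5441/25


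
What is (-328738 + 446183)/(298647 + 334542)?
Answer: 117445/633189 ≈ 0.18548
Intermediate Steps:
(-328738 + 446183)/(298647 + 334542) = 117445/633189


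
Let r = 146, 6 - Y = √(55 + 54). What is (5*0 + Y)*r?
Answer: 876 - 146*√109 ≈ -648.29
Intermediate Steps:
Y = 6 - √109 (Y = 6 - √(55 + 54) = 6 - √109 ≈ -4.4403)
(5*0 + Y)*r = (5*0 + (6 - √109))*146 = (0 + (6 - √109))*146 = (6 - √109)*146 = 876 - 146*√109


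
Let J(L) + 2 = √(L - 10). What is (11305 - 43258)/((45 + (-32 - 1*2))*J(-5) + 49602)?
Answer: -316845948/491635643 + 351483*I*√15/2458178215 ≈ -0.64447 + 0.00055378*I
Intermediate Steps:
J(L) = -2 + √(-10 + L) (J(L) = -2 + √(L - 10) = -2 + √(-10 + L))
(11305 - 43258)/((45 + (-32 - 1*2))*J(-5) + 49602) = (11305 - 43258)/((45 + (-32 - 1*2))*(-2 + √(-10 - 5)) + 49602) = -31953/((45 + (-32 - 2))*(-2 + √(-15)) + 49602) = -31953/((45 - 34)*(-2 + I*√15) + 49602) = -31953/(11*(-2 + I*√15) + 49602) = -31953/((-22 + 11*I*√15) + 49602) = -31953/(49580 + 11*I*√15)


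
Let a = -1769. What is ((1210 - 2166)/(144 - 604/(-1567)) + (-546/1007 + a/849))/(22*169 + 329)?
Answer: -23535138910/10300284013617 ≈ -0.0022849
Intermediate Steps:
((1210 - 2166)/(144 - 604/(-1567)) + (-546/1007 + a/849))/(22*169 + 329) = ((1210 - 2166)/(144 - 604/(-1567)) + (-546/1007 - 1769/849))/(22*169 + 329) = (-956/(144 - 604*(-1/1567)) + (-546*1/1007 - 1769*1/849))/(3718 + 329) = (-956/(144 + 604/1567) + (-546/1007 - 1769/849))/4047 = (-956/226252/1567 - 2244937/854943)*(1/4047) = (-956*1567/226252 - 2244937/854943)*(1/4047) = (-374513/56563 - 2244937/854943)*(1/4047) = -23535138910/2545165311*1/4047 = -23535138910/10300284013617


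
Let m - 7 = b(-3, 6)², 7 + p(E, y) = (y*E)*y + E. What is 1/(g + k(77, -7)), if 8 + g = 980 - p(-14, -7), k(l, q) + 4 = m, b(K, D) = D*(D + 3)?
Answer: 1/4598 ≈ 0.00021749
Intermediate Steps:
p(E, y) = -7 + E + E*y² (p(E, y) = -7 + ((y*E)*y + E) = -7 + ((E*y)*y + E) = -7 + (E*y² + E) = -7 + (E + E*y²) = -7 + E + E*y²)
b(K, D) = D*(3 + D)
m = 2923 (m = 7 + (6*(3 + 6))² = 7 + (6*9)² = 7 + 54² = 7 + 2916 = 2923)
k(l, q) = 2919 (k(l, q) = -4 + 2923 = 2919)
g = 1679 (g = -8 + (980 - (-7 - 14 - 14*(-7)²)) = -8 + (980 - (-7 - 14 - 14*49)) = -8 + (980 - (-7 - 14 - 686)) = -8 + (980 - 1*(-707)) = -8 + (980 + 707) = -8 + 1687 = 1679)
1/(g + k(77, -7)) = 1/(1679 + 2919) = 1/4598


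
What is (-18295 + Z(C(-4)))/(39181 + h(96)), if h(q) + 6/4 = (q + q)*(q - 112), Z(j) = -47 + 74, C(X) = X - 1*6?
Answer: -36536/72215 ≈ -0.50593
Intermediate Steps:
C(X) = -6 + X (C(X) = X - 6 = -6 + X)
Z(j) = 27
h(q) = -3/2 + 2*q*(-112 + q) (h(q) = -3/2 + (q + q)*(q - 112) = -3/2 + (2*q)*(-112 + q) = -3/2 + 2*q*(-112 + q))
(-18295 + Z(C(-4)))/(39181 + h(96)) = (-18295 + 27)/(39181 + (-3/2 - 224*96 + 2*96**2)) = -18268/(39181 + (-3/2 - 21504 + 2*9216)) = -18268/(39181 + (-3/2 - 21504 + 18432)) = -18268/(39181 - 6147/2) = -18268/72215/2 = -18268*2/72215 = -36536/72215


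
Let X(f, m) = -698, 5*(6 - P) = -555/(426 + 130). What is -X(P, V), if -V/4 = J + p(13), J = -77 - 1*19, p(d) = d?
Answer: 698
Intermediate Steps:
J = -96 (J = -77 - 19 = -96)
P = 3447/556 (P = 6 - (-111)/(426 + 130) = 6 - (-111)/556 = 6 - ⅕*(-555/556) = 6 + 111/556 = 3447/556 ≈ 6.1996)
V = 332 (V = -4*(-96 + 13) = -4*(-83) = 332)
-X(P, V) = -1*(-698) = 698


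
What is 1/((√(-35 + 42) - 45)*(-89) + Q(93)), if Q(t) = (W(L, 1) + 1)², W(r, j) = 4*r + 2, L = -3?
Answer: 4086/16639949 + 89*√7/16639949 ≈ 0.00025970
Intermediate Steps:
W(r, j) = 2 + 4*r
Q(t) = 81 (Q(t) = ((2 + 4*(-3)) + 1)² = ((2 - 12) + 1)² = (-10 + 1)² = (-9)² = 81)
1/((√(-35 + 42) - 45)*(-89) + Q(93)) = 1/((√(-35 + 42) - 45)*(-89) + 81) = 1/((√7 - 45)*(-89) + 81) = 1/((-45 + √7)*(-89) + 81) = 1/((4005 - 89*√7) + 81) = 1/(4086 - 89*√7)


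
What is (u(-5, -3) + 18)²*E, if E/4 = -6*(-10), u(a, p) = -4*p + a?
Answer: 150000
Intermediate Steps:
u(a, p) = a - 4*p
E = 240 (E = 4*(-6*(-10)) = 4*60 = 240)
(u(-5, -3) + 18)²*E = ((-5 - 4*(-3)) + 18)²*240 = ((-5 + 12) + 18)²*240 = (7 + 18)²*240 = 25²*240 = 625*240 = 150000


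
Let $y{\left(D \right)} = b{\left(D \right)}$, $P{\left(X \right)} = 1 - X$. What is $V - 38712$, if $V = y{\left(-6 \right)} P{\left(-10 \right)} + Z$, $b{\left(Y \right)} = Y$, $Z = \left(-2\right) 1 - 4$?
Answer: $-38784$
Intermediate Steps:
$Z = -6$ ($Z = -2 - 4 = -6$)
$y{\left(D \right)} = D$
$V = -72$ ($V = - 6 \left(1 - -10\right) - 6 = - 6 \left(1 + 10\right) - 6 = \left(-6\right) 11 - 6 = -66 - 6 = -72$)
$V - 38712 = -72 - 38712 = -38784$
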